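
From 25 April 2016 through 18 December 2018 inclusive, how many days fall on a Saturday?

138

25 April 2016 is a Monday.
The range spans 968 days (inclusive of both endpoints).
968 = 7 × 138 + 2, so there are 138 full weeks plus 2 extra days.
Each full week contributes one Saturday: 138 so far.
The 2 extra days are Monday, Tuesday — none qualify.
Total: 138 + 0 = 138.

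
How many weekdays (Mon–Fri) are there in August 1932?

August 1, 1932 is a Monday.
The range spans 31 days (inclusive of both endpoints).
31 = 7 × 4 + 3, so there are 4 full weeks plus 3 extra days.
Each full week contributes 5 weekdays (Mon–Fri): 4 × 5 = 20.
The 3 extra days are Mon, Tue, Wed — 3 of them qualify.
Total: 20 + 3 = 23.

23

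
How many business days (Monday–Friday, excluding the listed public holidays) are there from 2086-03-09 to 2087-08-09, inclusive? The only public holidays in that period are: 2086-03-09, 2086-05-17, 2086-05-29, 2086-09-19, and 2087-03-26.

2086-03-09 is a Saturday.
From 2086-03-09 to 2087-08-09 is 519 days inclusive.
519 = 7 × 74 + 1, so there are 74 full weeks plus 1 extra day.
Each full week contributes 5 weekdays (Mon–Fri): 74 × 5 = 370.
The 1 extra day is Sat — none qualify.
Total: 370 + 0 = 370.
Holidays: 2086-03-09 (Sat); 2086-05-17 (Fri); 2086-05-29 (Wed); 2086-09-19 (Thu); 2087-03-26 (Wed).
4 of the 5 holidays fall on weekdays; the rest are weekends and were already excluded.
Business days: 370 − 4 = 366.

366 business days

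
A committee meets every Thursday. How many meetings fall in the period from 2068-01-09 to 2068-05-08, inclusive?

2068-01-09 is a Monday.
That's 121 days from start to end, counting both.
121 = 7 × 17 + 2, so there are 17 full weeks plus 2 extra days.
Each full week contributes one Thursday: 17 so far.
The 2 extra days are Mon, Tue — none qualify.
Total: 17 + 0 = 17.

17 Thursdays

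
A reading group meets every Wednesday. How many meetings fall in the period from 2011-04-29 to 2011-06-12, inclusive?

2011-04-29 is a Friday.
That's 45 days from start to end, counting both.
45 = 7 × 6 + 3, so there are 6 full weeks plus 3 extra days.
Each full week contributes one Wednesday: 6 so far.
The 3 extra days are Fri, Sat, Sun — none qualify.
Total: 6 + 0 = 6.

6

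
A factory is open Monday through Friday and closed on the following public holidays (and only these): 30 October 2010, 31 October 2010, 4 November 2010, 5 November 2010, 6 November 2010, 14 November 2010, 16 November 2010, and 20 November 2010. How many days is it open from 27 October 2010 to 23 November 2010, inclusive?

27 October 2010 is a Wednesday.
From 27 October 2010 to 23 November 2010 is 28 days inclusive.
28 = 7 × 4, so the span is exactly 4 full weeks.
Each full week contributes 5 weekdays (Mon–Fri): 4 × 5 = 20.
Holidays: 30 October 2010 (Sat); 31 October 2010 (Sun); 4 November 2010 (Thu); 5 November 2010 (Fri); 6 November 2010 (Sat); 14 November 2010 (Sun); 16 November 2010 (Tue); 20 November 2010 (Sat).
3 of the 8 holidays fall on weekdays; the rest are weekends and were already excluded.
Business days: 20 − 3 = 17.

17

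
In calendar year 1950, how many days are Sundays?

1 January 1950 is a Sunday.
That's 365 days from start to end, counting both.
365 = 7 × 52 + 1, so there are 52 full weeks plus 1 extra day.
Each full week contributes one Sunday: 52 so far.
The 1 extra day is Sun — 1 of them qualifies.
Total: 52 + 1 = 53.

53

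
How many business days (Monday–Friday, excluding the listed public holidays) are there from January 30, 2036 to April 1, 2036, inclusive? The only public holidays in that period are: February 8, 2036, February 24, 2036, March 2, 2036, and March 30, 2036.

44 business days

January 30, 2036 is a Wednesday.
From January 30, 2036 to April 1, 2036 is 63 days inclusive.
63 = 7 × 9, so the span is exactly 9 full weeks.
Each full week contributes 5 weekdays (Mon–Fri): 9 × 5 = 45.
Holidays: February 8, 2036 (Fri); February 24, 2036 (Sun); March 2, 2036 (Sun); March 30, 2036 (Sun).
1 of the 4 holidays fall on weekdays; the rest are weekends and were already excluded.
Business days: 45 − 1 = 44.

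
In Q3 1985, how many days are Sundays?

13

1985-07-01 is a Monday.
From 1985-07-01 to 1985-09-30 is 92 days inclusive.
92 = 7 × 13 + 1, so there are 13 full weeks plus 1 extra day.
Each full week contributes one Sunday: 13 so far.
The 1 extra day is Mon — none qualify.
Total: 13 + 0 = 13.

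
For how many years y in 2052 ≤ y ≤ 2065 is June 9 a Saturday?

Day of week of June 9 in each year:
2052: Sun, 2053: Mon, 2054: Tue, 2055: Wed, 2056: Fri, 2057: Sat ✓, 2058: Sun, 2059: Mon, 2060: Wed, 2061: Thu, 2062: Fri, 2063: Sat ✓, 2064: Mon, 2065: Tue
Saturdays: 2057, 2063.

2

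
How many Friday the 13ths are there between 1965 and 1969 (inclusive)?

7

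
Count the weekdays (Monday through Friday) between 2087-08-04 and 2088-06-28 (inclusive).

236 weekdays

2087-08-04 is a Monday.
That's 330 days from start to end, counting both.
330 = 7 × 47 + 1, so there are 47 full weeks plus 1 extra day.
Each full week contributes 5 weekdays (Mon–Fri): 47 × 5 = 235.
The 1 extra day is Monday — 1 of them qualifies.
Total: 235 + 1 = 236.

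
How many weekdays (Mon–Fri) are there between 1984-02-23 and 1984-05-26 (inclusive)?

1984-02-23 is a Thursday.
The range spans 94 days (inclusive of both endpoints).
94 = 7 × 13 + 3, so there are 13 full weeks plus 3 extra days.
Each full week contributes 5 weekdays (Mon–Fri): 13 × 5 = 65.
The 3 extra days are Thu, Fri, Sat — 2 of them qualify.
Total: 65 + 2 = 67.

67 weekdays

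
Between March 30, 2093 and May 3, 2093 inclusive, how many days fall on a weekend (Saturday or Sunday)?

March 30, 2093 is a Monday.
That's 35 days from start to end, counting both.
35 = 7 × 5, so the span is exactly 5 full weeks.
Each full week contributes 2 weekend days (Sat, Sun): 5 × 2 = 10.
Total: 10.

10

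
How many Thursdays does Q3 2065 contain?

13

Jul 1, 2065 is a Wednesday.
That's 92 days from start to end, counting both.
92 = 7 × 13 + 1, so there are 13 full weeks plus 1 extra day.
Each full week contributes one Thursday: 13 so far.
The 1 extra day is Wednesday — none qualify.
Total: 13 + 0 = 13.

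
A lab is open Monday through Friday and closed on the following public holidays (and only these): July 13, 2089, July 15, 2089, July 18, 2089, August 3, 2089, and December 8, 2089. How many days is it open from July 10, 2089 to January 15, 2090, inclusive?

July 10, 2089 is a Sunday.
That's 190 days from start to end, counting both.
190 = 7 × 27 + 1, so there are 27 full weeks plus 1 extra day.
Each full week contributes 5 weekdays (Mon–Fri): 27 × 5 = 135.
The 1 extra day is Sunday — none qualify.
Total: 135 + 0 = 135.
Holidays: July 13, 2089 (Wed); July 15, 2089 (Fri); July 18, 2089 (Mon); August 3, 2089 (Wed); December 8, 2089 (Thu).
All 5 holidays fall on weekdays, so subtract 5.
Business days: 135 − 5 = 130.

130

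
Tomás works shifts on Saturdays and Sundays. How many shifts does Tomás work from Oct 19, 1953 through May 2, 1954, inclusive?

Oct 19, 1953 is a Monday.
The range spans 196 days (inclusive of both endpoints).
196 = 7 × 28, so the span is exactly 28 full weeks.
Each full week contributes 2 days from the set (Sat, Sun): 28 × 2 = 56.
Total: 56.

56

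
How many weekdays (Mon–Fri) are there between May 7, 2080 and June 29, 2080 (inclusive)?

39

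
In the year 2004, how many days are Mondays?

52

2004-01-01 is a Thursday.
The range spans 366 days (inclusive of both endpoints).
366 = 7 × 52 + 2, so there are 52 full weeks plus 2 extra days.
Each full week contributes one Monday: 52 so far.
The 2 extra days are Thursday, Friday — none qualify.
Total: 52 + 0 = 52.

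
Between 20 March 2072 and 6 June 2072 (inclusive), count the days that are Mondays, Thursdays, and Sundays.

20 March 2072 is a Sunday.
That's 79 days from start to end, counting both.
79 = 7 × 11 + 2, so there are 11 full weeks plus 2 extra days.
Each full week contributes 3 days from the set (Mon, Thu, Sun): 11 × 3 = 33.
The 2 extra days are Sunday, Monday — 2 of them qualify.
Total: 33 + 2 = 35.

35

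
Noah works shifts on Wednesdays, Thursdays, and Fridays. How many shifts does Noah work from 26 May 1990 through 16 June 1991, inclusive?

26 May 1990 is a Saturday.
That's 387 days from start to end, counting both.
387 = 7 × 55 + 2, so there are 55 full weeks plus 2 extra days.
Each full week contributes 3 days from the set (Wed, Thu, Fri): 55 × 3 = 165.
The 2 extra days are Saturday, Sunday — none qualify.
Total: 165 + 0 = 165.

165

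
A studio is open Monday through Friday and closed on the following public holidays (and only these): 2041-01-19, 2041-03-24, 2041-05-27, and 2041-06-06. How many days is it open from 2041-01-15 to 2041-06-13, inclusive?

106

2041-01-15 is a Tuesday.
From 2041-01-15 to 2041-06-13 is 150 days inclusive.
150 = 7 × 21 + 3, so there are 21 full weeks plus 3 extra days.
Each full week contributes 5 weekdays (Mon–Fri): 21 × 5 = 105.
The 3 extra days are Tue, Wed, Thu — 3 of them qualify.
Total: 105 + 3 = 108.
Holidays: 2041-01-19 (Sat); 2041-03-24 (Sun); 2041-05-27 (Mon); 2041-06-06 (Thu).
2 of the 4 holidays fall on weekdays; the rest are weekends and were already excluded.
Business days: 108 − 2 = 106.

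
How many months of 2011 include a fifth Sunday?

4

A month has five Sundays exactly when Sunday falls within its first (length − 28) days.
Jan: 31 days, starts Sat → 5 of Sat, Sun, Mon ✓
Feb: 28 days, starts Tue → 5 of (none)
Mar: 31 days, starts Tue → 5 of Tue, Wed, Thu
Apr: 30 days, starts Fri → 5 of Fri, Sat
May: 31 days, starts Sun → 5 of Sun, Mon, Tue ✓
Jun: 30 days, starts Wed → 5 of Wed, Thu
Jul: 31 days, starts Fri → 5 of Fri, Sat, Sun ✓
Aug: 31 days, starts Mon → 5 of Mon, Tue, Wed
Sep: 30 days, starts Thu → 5 of Thu, Fri
Oct: 31 days, starts Sat → 5 of Sat, Sun, Mon ✓
Nov: 30 days, starts Tue → 5 of Tue, Wed
Dec: 31 days, starts Thu → 5 of Thu, Fri, Sat
Months with five Sundays: Jan, May, Jul, Oct.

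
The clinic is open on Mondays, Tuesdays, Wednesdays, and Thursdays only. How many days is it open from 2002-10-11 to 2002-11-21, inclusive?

24

2002-10-11 is a Friday.
That's 42 days from start to end, counting both.
42 = 7 × 6, so the span is exactly 6 full weeks.
Each full week contributes 4 days from the set (Mon, Tue, Wed, Thu): 6 × 4 = 24.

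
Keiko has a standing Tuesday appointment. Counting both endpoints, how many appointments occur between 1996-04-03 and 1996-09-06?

22

1996-04-03 is a Wednesday.
The range spans 157 days (inclusive of both endpoints).
157 = 7 × 22 + 3, so there are 22 full weeks plus 3 extra days.
Each full week contributes one Tuesday: 22 so far.
The 3 extra days are Wednesday, Thursday, Friday — none qualify.
Total: 22 + 0 = 22.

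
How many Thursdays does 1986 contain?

52

January 1, 1986 is a Wednesday.
From January 1, 1986 to December 31, 1986 is 365 days inclusive.
365 = 7 × 52 + 1, so there are 52 full weeks plus 1 extra day.
Each full week contributes one Thursday: 52 so far.
The 1 extra day is Wednesday — none qualify.
Total: 52 + 0 = 52.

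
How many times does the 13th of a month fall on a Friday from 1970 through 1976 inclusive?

12

Friday-the-13ths by year:
1970: Feb, Mar, Nov
1971: Aug
1972: Oct
1973: Apr, Jul
1974: Sep, Dec
1975: Jun
1976: Feb, Aug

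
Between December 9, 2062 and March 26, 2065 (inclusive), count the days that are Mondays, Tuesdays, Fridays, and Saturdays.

December 9, 2062 is a Saturday.
From December 9, 2062 to March 26, 2065 is 839 days inclusive.
839 = 7 × 119 + 6, so there are 119 full weeks plus 6 extra days.
Each full week contributes 4 days from the set (Mon, Tue, Fri, Sat): 119 × 4 = 476.
The 6 extra days are Saturday, Sunday, Monday, Tuesday, Wednesday, Thursday — 3 of them qualify.
Total: 476 + 3 = 479.

479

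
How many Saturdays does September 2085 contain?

September 1, 2085 is a Saturday.
The range spans 30 days (inclusive of both endpoints).
30 = 7 × 4 + 2, so there are 4 full weeks plus 2 extra days.
Each full week contributes one Saturday: 4 so far.
The 2 extra days are Saturday, Sunday — 1 of them qualifies.
Total: 4 + 1 = 5.

5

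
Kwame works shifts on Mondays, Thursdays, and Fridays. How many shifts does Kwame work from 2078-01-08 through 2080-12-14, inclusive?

2078-01-08 is a Saturday.
The range spans 1072 days (inclusive of both endpoints).
1072 = 7 × 153 + 1, so there are 153 full weeks plus 1 extra day.
Each full week contributes 3 days from the set (Mon, Thu, Fri): 153 × 3 = 459.
The 1 extra day is Sat — none qualify.
Total: 459 + 0 = 459.

459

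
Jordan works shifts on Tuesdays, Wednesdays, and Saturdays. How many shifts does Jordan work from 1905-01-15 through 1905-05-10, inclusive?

50

1905-01-15 is a Sunday.
From 1905-01-15 to 1905-05-10 is 116 days inclusive.
116 = 7 × 16 + 4, so there are 16 full weeks plus 4 extra days.
Each full week contributes 3 days from the set (Tue, Wed, Sat): 16 × 3 = 48.
The 4 extra days are Sun, Mon, Tue, Wed — 2 of them qualify.
Total: 48 + 2 = 50.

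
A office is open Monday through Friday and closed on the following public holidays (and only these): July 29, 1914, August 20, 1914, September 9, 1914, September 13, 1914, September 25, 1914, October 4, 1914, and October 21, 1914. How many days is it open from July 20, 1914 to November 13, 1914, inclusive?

July 20, 1914 is a Monday.
That's 117 days from start to end, counting both.
117 = 7 × 16 + 5, so there are 16 full weeks plus 5 extra days.
Each full week contributes 5 weekdays (Mon–Fri): 16 × 5 = 80.
The 5 extra days are Mon, Tue, Wed, Thu, Fri — 5 of them qualify.
Total: 80 + 5 = 85.
Holidays: July 29, 1914 (Wed); August 20, 1914 (Thu); September 9, 1914 (Wed); September 13, 1914 (Sun); September 25, 1914 (Fri); October 4, 1914 (Sun); October 21, 1914 (Wed).
5 of the 7 holidays fall on weekdays; the rest are weekends and were already excluded.
Business days: 85 − 5 = 80.

80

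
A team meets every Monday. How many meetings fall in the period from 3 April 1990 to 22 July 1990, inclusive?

15 Mondays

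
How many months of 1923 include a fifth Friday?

A month has five Fridays exactly when Friday falls within its first (length − 28) days.
Jan: 31 days, starts Mon → 5 of Mon, Tue, Wed
Feb: 28 days, starts Thu → 5 of (none)
Mar: 31 days, starts Thu → 5 of Thu, Fri, Sat ✓
Apr: 30 days, starts Sun → 5 of Sun, Mon
May: 31 days, starts Tue → 5 of Tue, Wed, Thu
Jun: 30 days, starts Fri → 5 of Fri, Sat ✓
Jul: 31 days, starts Sun → 5 of Sun, Mon, Tue
Aug: 31 days, starts Wed → 5 of Wed, Thu, Fri ✓
Sep: 30 days, starts Sat → 5 of Sat, Sun
Oct: 31 days, starts Mon → 5 of Mon, Tue, Wed
Nov: 30 days, starts Thu → 5 of Thu, Fri ✓
Dec: 31 days, starts Sat → 5 of Sat, Sun, Mon
Months with five Fridays: Mar, Jun, Aug, Nov.

4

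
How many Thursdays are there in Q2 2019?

Apr 1, 2019 is a Monday.
From Apr 1, 2019 to Jun 30, 2019 is 91 days inclusive.
91 = 7 × 13, so the span is exactly 13 full weeks.
Each full week contributes one Thursday: 13 so far.

13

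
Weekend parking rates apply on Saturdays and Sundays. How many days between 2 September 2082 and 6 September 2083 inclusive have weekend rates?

2 September 2082 is a Wednesday.
The range spans 370 days (inclusive of both endpoints).
370 = 7 × 52 + 6, so there are 52 full weeks plus 6 extra days.
Each full week contributes 2 weekend days (Sat, Sun): 52 × 2 = 104.
The 6 extra days are Wednesday, Thursday, Friday, Saturday, Sunday, Monday — 2 of them qualify.
Total: 104 + 2 = 106.

106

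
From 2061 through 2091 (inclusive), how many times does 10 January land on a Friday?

4

Day of week of January 10 in each year:
2061: Mon, 2062: Tue, 2063: Wed, 2064: Thu, 2065: Sat, 2066: Sun, 2067: Mon, 2068: Tue, 2069: Thu, 2070: Fri ✓, 2071: Sat, 2072: Sun, 2073: Tue, 2074: Wed, 2075: Thu, 2076: Fri ✓, 2077: Sun, 2078: Mon, 2079: Tue, 2080: Wed, 2081: Fri ✓, 2082: Sat, 2083: Sun, 2084: Mon, 2085: Wed, 2086: Thu, 2087: Fri ✓, 2088: Sat, 2089: Mon, 2090: Tue, 2091: Wed
Fridays: 2070, 2076, 2081, 2087.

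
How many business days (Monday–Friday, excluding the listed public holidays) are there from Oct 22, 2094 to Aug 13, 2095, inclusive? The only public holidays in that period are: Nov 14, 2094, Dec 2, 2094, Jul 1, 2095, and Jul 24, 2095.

Oct 22, 2094 is a Friday.
From Oct 22, 2094 to Aug 13, 2095 is 296 days inclusive.
296 = 7 × 42 + 2, so there are 42 full weeks plus 2 extra days.
Each full week contributes 5 weekdays (Mon–Fri): 42 × 5 = 210.
The 2 extra days are Fri, Sat — 1 of them qualifies.
Total: 210 + 1 = 211.
Holidays: Nov 14, 2094 (Sun); Dec 2, 2094 (Thu); Jul 1, 2095 (Fri); Jul 24, 2095 (Sun).
2 of the 4 holidays fall on weekdays; the rest are weekends and were already excluded.
Business days: 211 − 2 = 209.

209 business days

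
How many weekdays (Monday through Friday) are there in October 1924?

23 weekdays

October 1, 1924 is a Wednesday.
The range spans 31 days (inclusive of both endpoints).
31 = 7 × 4 + 3, so there are 4 full weeks plus 3 extra days.
Each full week contributes 5 weekdays (Mon–Fri): 4 × 5 = 20.
The 3 extra days are Wed, Thu, Fri — 3 of them qualify.
Total: 20 + 3 = 23.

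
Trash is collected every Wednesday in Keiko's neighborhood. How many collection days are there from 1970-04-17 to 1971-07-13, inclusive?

64 Wednesdays

1970-04-17 is a Friday.
From 1970-04-17 to 1971-07-13 is 453 days inclusive.
453 = 7 × 64 + 5, so there are 64 full weeks plus 5 extra days.
Each full week contributes one Wednesday: 64 so far.
The 5 extra days are Fri, Sat, Sun, Mon, Tue — none qualify.
Total: 64 + 0 = 64.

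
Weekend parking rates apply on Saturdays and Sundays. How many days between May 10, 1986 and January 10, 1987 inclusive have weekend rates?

71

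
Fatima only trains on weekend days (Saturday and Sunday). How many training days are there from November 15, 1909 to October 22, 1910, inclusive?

97

November 15, 1909 is a Monday.
The range spans 342 days (inclusive of both endpoints).
342 = 7 × 48 + 6, so there are 48 full weeks plus 6 extra days.
Each full week contributes 2 weekend days (Sat, Sun): 48 × 2 = 96.
The 6 extra days are Monday, Tuesday, Wednesday, Thursday, Friday, Saturday — 1 of them qualifies.
Total: 96 + 1 = 97.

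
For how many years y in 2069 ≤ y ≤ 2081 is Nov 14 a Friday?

2

Day of week of November 14 in each year:
2069: Thu, 2070: Fri ✓, 2071: Sat, 2072: Mon, 2073: Tue, 2074: Wed, 2075: Thu, 2076: Sat, 2077: Sun, 2078: Mon, 2079: Tue, 2080: Thu, 2081: Fri ✓
Fridays: 2070, 2081.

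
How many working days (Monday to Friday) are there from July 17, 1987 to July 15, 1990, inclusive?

July 17, 1987 is a Friday.
The range spans 1095 days (inclusive of both endpoints).
1095 = 7 × 156 + 3, so there are 156 full weeks plus 3 extra days.
Each full week contributes 5 weekdays (Mon–Fri): 156 × 5 = 780.
The 3 extra days are Fri, Sat, Sun — 1 of them qualifies.
Total: 780 + 1 = 781.

781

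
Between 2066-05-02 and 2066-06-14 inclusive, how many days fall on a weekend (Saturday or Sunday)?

2066-05-02 is a Sunday.
From 2066-05-02 to 2066-06-14 is 44 days inclusive.
44 = 7 × 6 + 2, so there are 6 full weeks plus 2 extra days.
Each full week contributes 2 weekend days (Sat, Sun): 6 × 2 = 12.
The 2 extra days are Sun, Mon — 1 of them qualifies.
Total: 12 + 1 = 13.

13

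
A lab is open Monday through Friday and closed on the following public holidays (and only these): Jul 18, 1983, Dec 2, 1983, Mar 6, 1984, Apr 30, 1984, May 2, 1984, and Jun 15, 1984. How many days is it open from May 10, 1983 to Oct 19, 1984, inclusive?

373

May 10, 1983 is a Tuesday.
The range spans 529 days (inclusive of both endpoints).
529 = 7 × 75 + 4, so there are 75 full weeks plus 4 extra days.
Each full week contributes 5 weekdays (Mon–Fri): 75 × 5 = 375.
The 4 extra days are Tue, Wed, Thu, Fri — 4 of them qualify.
Total: 375 + 4 = 379.
Holidays: Jul 18, 1983 (Mon); Dec 2, 1983 (Fri); Mar 6, 1984 (Tue); Apr 30, 1984 (Mon); May 2, 1984 (Wed); Jun 15, 1984 (Fri).
All 6 holidays fall on weekdays, so subtract 6.
Business days: 379 − 6 = 373.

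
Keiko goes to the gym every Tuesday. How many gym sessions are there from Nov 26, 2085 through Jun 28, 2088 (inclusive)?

Nov 26, 2085 is a Monday.
That's 946 days from start to end, counting both.
946 = 7 × 135 + 1, so there are 135 full weeks plus 1 extra day.
Each full week contributes one Tuesday: 135 so far.
The 1 extra day is Monday — none qualify.
Total: 135 + 0 = 135.

135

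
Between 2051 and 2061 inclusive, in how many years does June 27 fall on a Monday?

1

Day of week of June 27 in each year:
2051: Tue, 2052: Thu, 2053: Fri, 2054: Sat, 2055: Sun, 2056: Tue, 2057: Wed, 2058: Thu, 2059: Fri, 2060: Sun, 2061: Mon ✓
Mondays: 2061.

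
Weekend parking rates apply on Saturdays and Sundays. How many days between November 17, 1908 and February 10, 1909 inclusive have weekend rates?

November 17, 1908 is a Tuesday.
From November 17, 1908 to February 10, 1909 is 86 days inclusive.
86 = 7 × 12 + 2, so there are 12 full weeks plus 2 extra days.
Each full week contributes 2 weekend days (Sat, Sun): 12 × 2 = 24.
The 2 extra days are Tuesday, Wednesday — none qualify.
Total: 24 + 0 = 24.

24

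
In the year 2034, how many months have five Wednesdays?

A month has five Wednesdays exactly when Wednesday falls within its first (length − 28) days.
Jan: 31 days, starts Sun → 5 of Sun, Mon, Tue
Feb: 28 days, starts Wed → 5 of (none)
Mar: 31 days, starts Wed → 5 of Wed, Thu, Fri ✓
Apr: 30 days, starts Sat → 5 of Sat, Sun
May: 31 days, starts Mon → 5 of Mon, Tue, Wed ✓
Jun: 30 days, starts Thu → 5 of Thu, Fri
Jul: 31 days, starts Sat → 5 of Sat, Sun, Mon
Aug: 31 days, starts Tue → 5 of Tue, Wed, Thu ✓
Sep: 30 days, starts Fri → 5 of Fri, Sat
Oct: 31 days, starts Sun → 5 of Sun, Mon, Tue
Nov: 30 days, starts Wed → 5 of Wed, Thu ✓
Dec: 31 days, starts Fri → 5 of Fri, Sat, Sun
Months with five Wednesdays: Mar, May, Aug, Nov.

4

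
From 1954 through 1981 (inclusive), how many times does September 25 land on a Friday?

4

Day of week of September 25 in each year:
1954: Sat, 1955: Sun, 1956: Tue, 1957: Wed, 1958: Thu, 1959: Fri ✓, 1960: Sun, 1961: Mon, 1962: Tue, 1963: Wed, 1964: Fri ✓, 1965: Sat, 1966: Sun, 1967: Mon, 1968: Wed, 1969: Thu, 1970: Fri ✓, 1971: Sat, 1972: Mon, 1973: Tue, 1974: Wed, 1975: Thu, 1976: Sat, 1977: Sun, 1978: Mon, 1979: Tue, 1980: Thu, 1981: Fri ✓
Fridays: 1959, 1964, 1970, 1981.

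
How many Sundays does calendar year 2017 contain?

53

2017-01-01 is a Sunday.
That's 365 days from start to end, counting both.
365 = 7 × 52 + 1, so there are 52 full weeks plus 1 extra day.
Each full week contributes one Sunday: 52 so far.
The 1 extra day is Sunday — 1 of them qualifies.
Total: 52 + 1 = 53.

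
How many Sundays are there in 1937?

Jan 1, 1937 is a Friday.
From Jan 1, 1937 to Dec 31, 1937 is 365 days inclusive.
365 = 7 × 52 + 1, so there are 52 full weeks plus 1 extra day.
Each full week contributes one Sunday: 52 so far.
The 1 extra day is Friday — none qualify.
Total: 52 + 0 = 52.

52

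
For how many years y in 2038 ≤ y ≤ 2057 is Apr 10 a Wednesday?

Day of week of April 10 in each year:
2038: Sat, 2039: Sun, 2040: Tue, 2041: Wed ✓, 2042: Thu, 2043: Fri, 2044: Sun, 2045: Mon, 2046: Tue, 2047: Wed ✓, 2048: Fri, 2049: Sat, 2050: Sun, 2051: Mon, 2052: Wed ✓, 2053: Thu, 2054: Fri, 2055: Sat, 2056: Mon, 2057: Tue
Wednesdays: 2041, 2047, 2052.

3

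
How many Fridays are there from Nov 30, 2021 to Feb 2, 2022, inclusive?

Nov 30, 2021 is a Tuesday.
That's 65 days from start to end, counting both.
65 = 7 × 9 + 2, so there are 9 full weeks plus 2 extra days.
Each full week contributes one Friday: 9 so far.
The 2 extra days are Tue, Wed — none qualify.
Total: 9 + 0 = 9.

9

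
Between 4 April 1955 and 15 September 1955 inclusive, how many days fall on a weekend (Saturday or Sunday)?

4 April 1955 is a Monday.
That's 165 days from start to end, counting both.
165 = 7 × 23 + 4, so there are 23 full weeks plus 4 extra days.
Each full week contributes 2 weekend days (Sat, Sun): 23 × 2 = 46.
The 4 extra days are Monday, Tuesday, Wednesday, Thursday — none qualify.
Total: 46 + 0 = 46.

46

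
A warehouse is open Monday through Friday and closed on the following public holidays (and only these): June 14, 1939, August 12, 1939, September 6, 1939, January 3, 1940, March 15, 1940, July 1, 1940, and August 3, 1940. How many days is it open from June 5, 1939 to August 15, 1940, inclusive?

June 5, 1939 is a Monday.
The range spans 438 days (inclusive of both endpoints).
438 = 7 × 62 + 4, so there are 62 full weeks plus 4 extra days.
Each full week contributes 5 weekdays (Mon–Fri): 62 × 5 = 310.
The 4 extra days are Mon, Tue, Wed, Thu — 4 of them qualify.
Total: 310 + 4 = 314.
Holidays: June 14, 1939 (Wed); August 12, 1939 (Sat); September 6, 1939 (Wed); January 3, 1940 (Wed); March 15, 1940 (Fri); July 1, 1940 (Mon); August 3, 1940 (Sat).
5 of the 7 holidays fall on weekdays; the rest are weekends and were already excluded.
Business days: 314 − 5 = 309.

309 working days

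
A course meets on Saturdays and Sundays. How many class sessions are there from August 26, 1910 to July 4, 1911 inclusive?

90

August 26, 1910 is a Friday.
The range spans 313 days (inclusive of both endpoints).
313 = 7 × 44 + 5, so there are 44 full weeks plus 5 extra days.
Each full week contributes 2 days from the set (Sat, Sun): 44 × 2 = 88.
The 5 extra days are Friday, Saturday, Sunday, Monday, Tuesday — 2 of them qualify.
Total: 88 + 2 = 90.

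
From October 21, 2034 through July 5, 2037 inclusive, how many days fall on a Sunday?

142

October 21, 2034 is a Saturday.
That's 989 days from start to end, counting both.
989 = 7 × 141 + 2, so there are 141 full weeks plus 2 extra days.
Each full week contributes one Sunday: 141 so far.
The 2 extra days are Saturday, Sunday — 1 of them qualifies.
Total: 141 + 1 = 142.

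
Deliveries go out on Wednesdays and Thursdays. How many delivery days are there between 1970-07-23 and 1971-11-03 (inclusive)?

134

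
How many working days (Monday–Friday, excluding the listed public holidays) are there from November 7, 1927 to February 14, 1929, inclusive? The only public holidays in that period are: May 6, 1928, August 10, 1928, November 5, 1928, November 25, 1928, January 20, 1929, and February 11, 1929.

November 7, 1927 is a Monday.
That's 466 days from start to end, counting both.
466 = 7 × 66 + 4, so there are 66 full weeks plus 4 extra days.
Each full week contributes 5 weekdays (Mon–Fri): 66 × 5 = 330.
The 4 extra days are Monday, Tuesday, Wednesday, Thursday — 4 of them qualify.
Total: 330 + 4 = 334.
Holidays: May 6, 1928 (Sun); August 10, 1928 (Fri); November 5, 1928 (Mon); November 25, 1928 (Sun); January 20, 1929 (Sun); February 11, 1929 (Mon).
3 of the 6 holidays fall on weekdays; the rest are weekends and were already excluded.
Business days: 334 − 3 = 331.

331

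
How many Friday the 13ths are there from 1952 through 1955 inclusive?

Friday-the-13ths by year:
1952: Jun
1953: Feb, Mar, Nov
1954: Aug
1955: May

6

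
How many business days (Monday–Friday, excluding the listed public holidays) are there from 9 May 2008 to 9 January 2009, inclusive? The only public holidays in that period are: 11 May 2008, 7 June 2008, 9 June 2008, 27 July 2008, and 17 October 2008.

174 business days

9 May 2008 is a Friday.
That's 246 days from start to end, counting both.
246 = 7 × 35 + 1, so there are 35 full weeks plus 1 extra day.
Each full week contributes 5 weekdays (Mon–Fri): 35 × 5 = 175.
The 1 extra day is Fri — 1 of them qualifies.
Total: 175 + 1 = 176.
Holidays: 11 May 2008 (Sun); 7 June 2008 (Sat); 9 June 2008 (Mon); 27 July 2008 (Sun); 17 October 2008 (Fri).
2 of the 5 holidays fall on weekdays; the rest are weekends and were already excluded.
Business days: 176 − 2 = 174.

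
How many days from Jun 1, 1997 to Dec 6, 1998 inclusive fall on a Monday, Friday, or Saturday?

Jun 1, 1997 is a Sunday.
The range spans 554 days (inclusive of both endpoints).
554 = 7 × 79 + 1, so there are 79 full weeks plus 1 extra day.
Each full week contributes 3 days from the set (Mon, Fri, Sat): 79 × 3 = 237.
The 1 extra day is Sunday — none qualify.
Total: 237 + 0 = 237.

237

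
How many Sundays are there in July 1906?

1 July 1906 is a Sunday.
From 1 July 1906 to 31 July 1906 is 31 days inclusive.
31 = 7 × 4 + 3, so there are 4 full weeks plus 3 extra days.
Each full week contributes one Sunday: 4 so far.
The 3 extra days are Sunday, Monday, Tuesday — 1 of them qualifies.
Total: 4 + 1 = 5.

5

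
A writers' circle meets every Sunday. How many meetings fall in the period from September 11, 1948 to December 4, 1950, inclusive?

117

September 11, 1948 is a Saturday.
The range spans 815 days (inclusive of both endpoints).
815 = 7 × 116 + 3, so there are 116 full weeks plus 3 extra days.
Each full week contributes one Sunday: 116 so far.
The 3 extra days are Sat, Sun, Mon — 1 of them qualifies.
Total: 116 + 1 = 117.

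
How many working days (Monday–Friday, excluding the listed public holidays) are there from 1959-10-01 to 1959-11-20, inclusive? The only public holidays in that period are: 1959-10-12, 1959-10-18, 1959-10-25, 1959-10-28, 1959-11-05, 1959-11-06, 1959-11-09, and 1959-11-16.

1959-10-01 is a Thursday.
From 1959-10-01 to 1959-11-20 is 51 days inclusive.
51 = 7 × 7 + 2, so there are 7 full weeks plus 2 extra days.
Each full week contributes 5 weekdays (Mon–Fri): 7 × 5 = 35.
The 2 extra days are Thursday, Friday — 2 of them qualify.
Total: 35 + 2 = 37.
Holidays: 1959-10-12 (Mon); 1959-10-18 (Sun); 1959-10-25 (Sun); 1959-10-28 (Wed); 1959-11-05 (Thu); 1959-11-06 (Fri); 1959-11-09 (Mon); 1959-11-16 (Mon).
6 of the 8 holidays fall on weekdays; the rest are weekends and were already excluded.
Business days: 37 − 6 = 31.

31 working days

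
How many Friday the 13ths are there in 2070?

1

The 13th falls on a Friday when the month's 13th has weekday Fri.
Jan 13 is Mon; Feb 13 is Thu; Mar 13 is Thu; Apr 13 is Sun; May 13 is Tue; Jun 13 is Fri ✓; Jul 13 is Sun; Aug 13 is Wed; Sep 13 is Sat; Oct 13 is Mon; Nov 13 is Thu; Dec 13 is Sat.
Friday the 13ths: Jun.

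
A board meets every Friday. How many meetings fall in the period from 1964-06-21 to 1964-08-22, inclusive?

9

1964-06-21 is a Sunday.
The range spans 63 days (inclusive of both endpoints).
63 = 7 × 9, so the span is exactly 9 full weeks.
Each full week contributes one Friday: 9 so far.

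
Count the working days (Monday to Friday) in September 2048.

22 weekdays

September 1, 2048 is a Tuesday.
That's 30 days from start to end, counting both.
30 = 7 × 4 + 2, so there are 4 full weeks plus 2 extra days.
Each full week contributes 5 weekdays (Mon–Fri): 4 × 5 = 20.
The 2 extra days are Tue, Wed — 2 of them qualify.
Total: 20 + 2 = 22.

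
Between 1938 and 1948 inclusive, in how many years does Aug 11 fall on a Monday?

2

Day of week of August 11 in each year:
1938: Thu, 1939: Fri, 1940: Sun, 1941: Mon ✓, 1942: Tue, 1943: Wed, 1944: Fri, 1945: Sat, 1946: Sun, 1947: Mon ✓, 1948: Wed
Mondays: 1941, 1947.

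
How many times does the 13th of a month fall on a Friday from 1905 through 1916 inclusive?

Friday-the-13ths by year:
1905: Jan, Oct
1906: Apr, Jul
1907: Sep, Dec
1908: Mar, Nov
1909: Aug
1910: May
1911: Jan, Oct
1912: Sep, Dec
1913: Jun
1914: Feb, Mar, Nov
1915: Aug
1916: Oct

20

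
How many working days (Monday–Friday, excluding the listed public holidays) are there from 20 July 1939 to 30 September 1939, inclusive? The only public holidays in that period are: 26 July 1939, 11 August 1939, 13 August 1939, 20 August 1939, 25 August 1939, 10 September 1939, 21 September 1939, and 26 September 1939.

20 July 1939 is a Thursday.
The range spans 73 days (inclusive of both endpoints).
73 = 7 × 10 + 3, so there are 10 full weeks plus 3 extra days.
Each full week contributes 5 weekdays (Mon–Fri): 10 × 5 = 50.
The 3 extra days are Thursday, Friday, Saturday — 2 of them qualify.
Total: 50 + 2 = 52.
Holidays: 26 July 1939 (Wed); 11 August 1939 (Fri); 13 August 1939 (Sun); 20 August 1939 (Sun); 25 August 1939 (Fri); 10 September 1939 (Sun); 21 September 1939 (Thu); 26 September 1939 (Tue).
5 of the 8 holidays fall on weekdays; the rest are weekends and were already excluded.
Business days: 52 − 5 = 47.

47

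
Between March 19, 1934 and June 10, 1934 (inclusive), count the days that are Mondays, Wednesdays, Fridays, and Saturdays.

48

March 19, 1934 is a Monday.
From March 19, 1934 to June 10, 1934 is 84 days inclusive.
84 = 7 × 12, so the span is exactly 12 full weeks.
Each full week contributes 4 days from the set (Mon, Wed, Fri, Sat): 12 × 4 = 48.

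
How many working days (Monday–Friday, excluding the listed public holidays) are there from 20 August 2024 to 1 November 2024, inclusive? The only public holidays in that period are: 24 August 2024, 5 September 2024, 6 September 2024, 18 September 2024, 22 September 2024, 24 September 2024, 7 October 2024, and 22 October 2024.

20 August 2024 is a Tuesday.
That's 74 days from start to end, counting both.
74 = 7 × 10 + 4, so there are 10 full weeks plus 4 extra days.
Each full week contributes 5 weekdays (Mon–Fri): 10 × 5 = 50.
The 4 extra days are Tuesday, Wednesday, Thursday, Friday — 4 of them qualify.
Total: 50 + 4 = 54.
Holidays: 24 August 2024 (Sat); 5 September 2024 (Thu); 6 September 2024 (Fri); 18 September 2024 (Wed); 22 September 2024 (Sun); 24 September 2024 (Tue); 7 October 2024 (Mon); 22 October 2024 (Tue).
6 of the 8 holidays fall on weekdays; the rest are weekends and were already excluded.
Business days: 54 − 6 = 48.

48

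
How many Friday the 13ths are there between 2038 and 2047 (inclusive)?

Friday-the-13ths by year:
2038: Aug
2039: May
2040: Jan, Apr, Jul
2041: Sep, Dec
2042: Jun
2043: Feb, Mar, Nov
2044: May
2045: Jan, Oct
2046: Apr, Jul
2047: Sep, Dec

18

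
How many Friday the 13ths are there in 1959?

The 13th falls on a Friday when the month's 13th has weekday Fri.
Jan 13 is Tue; Feb 13 is Fri ✓; Mar 13 is Fri ✓; Apr 13 is Mon; May 13 is Wed; Jun 13 is Sat; Jul 13 is Mon; Aug 13 is Thu; Sep 13 is Sun; Oct 13 is Tue; Nov 13 is Fri ✓; Dec 13 is Sun.
Friday the 13ths: Feb, Mar, Nov.

3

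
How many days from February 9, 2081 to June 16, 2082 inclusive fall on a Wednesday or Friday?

140

February 9, 2081 is a Sunday.
From February 9, 2081 to June 16, 2082 is 493 days inclusive.
493 = 7 × 70 + 3, so there are 70 full weeks plus 3 extra days.
Each full week contributes 2 days from the set (Wed, Fri): 70 × 2 = 140.
The 3 extra days are Sunday, Monday, Tuesday — none qualify.
Total: 140 + 0 = 140.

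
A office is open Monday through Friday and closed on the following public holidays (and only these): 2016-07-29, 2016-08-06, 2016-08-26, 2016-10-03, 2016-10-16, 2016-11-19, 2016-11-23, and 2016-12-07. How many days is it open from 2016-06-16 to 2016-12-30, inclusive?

137 working days

2016-06-16 is a Thursday.
The range spans 198 days (inclusive of both endpoints).
198 = 7 × 28 + 2, so there are 28 full weeks plus 2 extra days.
Each full week contributes 5 weekdays (Mon–Fri): 28 × 5 = 140.
The 2 extra days are Thursday, Friday — 2 of them qualify.
Total: 140 + 2 = 142.
Holidays: 2016-07-29 (Fri); 2016-08-06 (Sat); 2016-08-26 (Fri); 2016-10-03 (Mon); 2016-10-16 (Sun); 2016-11-19 (Sat); 2016-11-23 (Wed); 2016-12-07 (Wed).
5 of the 8 holidays fall on weekdays; the rest are weekends and were already excluded.
Business days: 142 − 5 = 137.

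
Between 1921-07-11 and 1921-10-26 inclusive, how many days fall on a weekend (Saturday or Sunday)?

30

1921-07-11 is a Monday.
The range spans 108 days (inclusive of both endpoints).
108 = 7 × 15 + 3, so there are 15 full weeks plus 3 extra days.
Each full week contributes 2 weekend days (Sat, Sun): 15 × 2 = 30.
The 3 extra days are Mon, Tue, Wed — none qualify.
Total: 30 + 0 = 30.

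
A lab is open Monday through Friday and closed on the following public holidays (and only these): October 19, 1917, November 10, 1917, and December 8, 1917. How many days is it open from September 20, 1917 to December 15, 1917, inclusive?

September 20, 1917 is a Thursday.
The range spans 87 days (inclusive of both endpoints).
87 = 7 × 12 + 3, so there are 12 full weeks plus 3 extra days.
Each full week contributes 5 weekdays (Mon–Fri): 12 × 5 = 60.
The 3 extra days are Thu, Fri, Sat — 2 of them qualify.
Total: 60 + 2 = 62.
Holidays: October 19, 1917 (Fri); November 10, 1917 (Sat); December 8, 1917 (Sat).
1 of the 3 holidays fall on weekdays; the rest are weekends and were already excluded.
Business days: 62 − 1 = 61.

61 working days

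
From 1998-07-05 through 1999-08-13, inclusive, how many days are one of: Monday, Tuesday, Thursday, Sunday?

232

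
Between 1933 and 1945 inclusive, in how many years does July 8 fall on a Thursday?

Day of week of July 8 in each year:
1933: Sat, 1934: Sun, 1935: Mon, 1936: Wed, 1937: Thu ✓, 1938: Fri, 1939: Sat, 1940: Mon, 1941: Tue, 1942: Wed, 1943: Thu ✓, 1944: Sat, 1945: Sun
Thursdays: 1937, 1943.

2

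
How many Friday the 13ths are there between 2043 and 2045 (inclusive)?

Friday-the-13ths by year:
2043: Feb, Mar, Nov
2044: May
2045: Jan, Oct

6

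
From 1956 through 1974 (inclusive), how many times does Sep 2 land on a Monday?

4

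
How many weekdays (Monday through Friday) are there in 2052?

1 January 2052 is a Monday.
From 1 January 2052 to 31 December 2052 is 366 days inclusive.
366 = 7 × 52 + 2, so there are 52 full weeks plus 2 extra days.
Each full week contributes 5 weekdays (Mon–Fri): 52 × 5 = 260.
The 2 extra days are Monday, Tuesday — 2 of them qualify.
Total: 260 + 2 = 262.

262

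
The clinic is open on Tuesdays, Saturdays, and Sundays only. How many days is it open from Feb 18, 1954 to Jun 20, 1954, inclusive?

53

Feb 18, 1954 is a Thursday.
That's 123 days from start to end, counting both.
123 = 7 × 17 + 4, so there are 17 full weeks plus 4 extra days.
Each full week contributes 3 days from the set (Tue, Sat, Sun): 17 × 3 = 51.
The 4 extra days are Thursday, Friday, Saturday, Sunday — 2 of them qualify.
Total: 51 + 2 = 53.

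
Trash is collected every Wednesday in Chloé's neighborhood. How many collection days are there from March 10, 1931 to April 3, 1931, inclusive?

4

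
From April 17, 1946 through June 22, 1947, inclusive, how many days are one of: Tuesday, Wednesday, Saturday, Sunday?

April 17, 1946 is a Wednesday.
That's 432 days from start to end, counting both.
432 = 7 × 61 + 5, so there are 61 full weeks plus 5 extra days.
Each full week contributes 4 days from the set (Tue, Wed, Sat, Sun): 61 × 4 = 244.
The 5 extra days are Wednesday, Thursday, Friday, Saturday, Sunday — 3 of them qualify.
Total: 244 + 3 = 247.

247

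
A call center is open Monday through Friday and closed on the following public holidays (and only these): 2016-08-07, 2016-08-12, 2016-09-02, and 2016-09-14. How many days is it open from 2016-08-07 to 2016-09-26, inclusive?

33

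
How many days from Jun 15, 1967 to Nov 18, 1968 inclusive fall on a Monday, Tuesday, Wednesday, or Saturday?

298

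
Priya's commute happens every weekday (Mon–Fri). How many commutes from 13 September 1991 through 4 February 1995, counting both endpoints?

13 September 1991 is a Friday.
That's 1241 days from start to end, counting both.
1241 = 7 × 177 + 2, so there are 177 full weeks plus 2 extra days.
Each full week contributes 5 weekdays (Mon–Fri): 177 × 5 = 885.
The 2 extra days are Fri, Sat — 1 of them qualifies.
Total: 885 + 1 = 886.

886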